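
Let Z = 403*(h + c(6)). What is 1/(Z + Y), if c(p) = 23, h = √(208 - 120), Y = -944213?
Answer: -116868/109263248893 - 403*√22/437052995572 ≈ -1.0739e-6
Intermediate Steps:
h = 2*√22 (h = √88 = 2*√22 ≈ 9.3808)
Z = 9269 + 806*√22 (Z = 403*(2*√22 + 23) = 403*(23 + 2*√22) = 9269 + 806*√22 ≈ 13049.)
1/(Z + Y) = 1/((9269 + 806*√22) - 944213) = 1/(-934944 + 806*√22)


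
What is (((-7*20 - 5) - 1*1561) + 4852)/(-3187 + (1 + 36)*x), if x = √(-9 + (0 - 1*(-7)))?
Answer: -10026302/10159707 - 116402*I*√2/10159707 ≈ -0.98687 - 0.016203*I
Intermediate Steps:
x = I*√2 (x = √(-9 + (0 + 7)) = √(-9 + 7) = √(-2) = I*√2 ≈ 1.4142*I)
(((-7*20 - 5) - 1*1561) + 4852)/(-3187 + (1 + 36)*x) = (((-7*20 - 5) - 1*1561) + 4852)/(-3187 + (1 + 36)*(I*√2)) = (((-140 - 5) - 1561) + 4852)/(-3187 + 37*(I*√2)) = ((-145 - 1561) + 4852)/(-3187 + 37*I*√2) = (-1706 + 4852)/(-3187 + 37*I*√2) = 3146/(-3187 + 37*I*√2)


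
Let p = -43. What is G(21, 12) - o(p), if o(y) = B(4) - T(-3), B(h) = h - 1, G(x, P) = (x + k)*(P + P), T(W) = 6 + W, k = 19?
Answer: 960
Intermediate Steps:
G(x, P) = 2*P*(19 + x) (G(x, P) = (x + 19)*(P + P) = (19 + x)*(2*P) = 2*P*(19 + x))
B(h) = -1 + h
o(y) = 0 (o(y) = (-1 + 4) - (6 - 3) = 3 - 1*3 = 3 - 3 = 0)
G(21, 12) - o(p) = 2*12*(19 + 21) - 1*0 = 2*12*40 + 0 = 960 + 0 = 960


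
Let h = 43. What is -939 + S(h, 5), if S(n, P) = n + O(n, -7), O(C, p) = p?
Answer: -903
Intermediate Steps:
S(n, P) = -7 + n (S(n, P) = n - 7 = -7 + n)
-939 + S(h, 5) = -939 + (-7 + 43) = -939 + 36 = -903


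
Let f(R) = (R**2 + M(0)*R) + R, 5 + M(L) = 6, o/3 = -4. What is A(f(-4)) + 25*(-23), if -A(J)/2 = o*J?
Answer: -383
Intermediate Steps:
o = -12 (o = 3*(-4) = -12)
M(L) = 1 (M(L) = -5 + 6 = 1)
f(R) = R**2 + 2*R (f(R) = (R**2 + 1*R) + R = (R**2 + R) + R = (R + R**2) + R = R**2 + 2*R)
A(J) = 24*J (A(J) = -(-24)*J = 24*J)
A(f(-4)) + 25*(-23) = 24*(-4*(2 - 4)) + 25*(-23) = 24*(-4*(-2)) - 575 = 24*8 - 575 = 192 - 575 = -383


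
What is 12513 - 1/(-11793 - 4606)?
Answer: 205200688/16399 ≈ 12513.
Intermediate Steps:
12513 - 1/(-11793 - 4606) = 12513 - 1/(-16399) = 12513 - 1*(-1/16399) = 12513 + 1/16399 = 205200688/16399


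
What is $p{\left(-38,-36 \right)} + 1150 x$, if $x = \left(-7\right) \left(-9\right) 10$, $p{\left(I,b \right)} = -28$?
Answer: $724472$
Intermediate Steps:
$x = 630$ ($x = 63 \cdot 10 = 630$)
$p{\left(-38,-36 \right)} + 1150 x = -28 + 1150 \cdot 630 = -28 + 724500 = 724472$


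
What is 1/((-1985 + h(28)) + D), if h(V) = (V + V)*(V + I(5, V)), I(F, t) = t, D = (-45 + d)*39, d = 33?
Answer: 1/683 ≈ 0.0014641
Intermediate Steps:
D = -468 (D = (-45 + 33)*39 = -12*39 = -468)
h(V) = 4*V² (h(V) = (V + V)*(V + V) = (2*V)*(2*V) = 4*V²)
1/((-1985 + h(28)) + D) = 1/((-1985 + 4*28²) - 468) = 1/((-1985 + 4*784) - 468) = 1/((-1985 + 3136) - 468) = 1/(1151 - 468) = 1/683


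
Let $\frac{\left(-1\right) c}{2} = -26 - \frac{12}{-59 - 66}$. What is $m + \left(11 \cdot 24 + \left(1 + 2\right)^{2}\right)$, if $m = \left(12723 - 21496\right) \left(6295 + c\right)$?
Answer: $- \frac{6960034198}{125} \approx -5.568 \cdot 10^{7}$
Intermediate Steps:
$c = \frac{6476}{125}$ ($c = - 2 \left(-26 - \frac{12}{-59 - 66}\right) = - 2 \left(-26 - \frac{12}{-125}\right) = - 2 \left(-26 - - \frac{12}{125}\right) = - 2 \left(-26 + \frac{12}{125}\right) = \left(-2\right) \left(- \frac{3238}{125}\right) = \frac{6476}{125} \approx 51.808$)
$m = - \frac{6960068323}{125}$ ($m = \left(12723 - 21496\right) \left(6295 + \frac{6476}{125}\right) = \left(-8773\right) \frac{793351}{125} = - \frac{6960068323}{125} \approx -5.5681 \cdot 10^{7}$)
$m + \left(11 \cdot 24 + \left(1 + 2\right)^{2}\right) = - \frac{6960068323}{125} + \left(11 \cdot 24 + \left(1 + 2\right)^{2}\right) = - \frac{6960068323}{125} + \left(264 + 3^{2}\right) = - \frac{6960068323}{125} + \left(264 + 9\right) = - \frac{6960068323}{125} + 273 = - \frac{6960034198}{125}$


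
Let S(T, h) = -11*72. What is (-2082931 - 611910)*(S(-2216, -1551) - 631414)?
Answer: 1703694649246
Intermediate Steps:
S(T, h) = -792
(-2082931 - 611910)*(S(-2216, -1551) - 631414) = (-2082931 - 611910)*(-792 - 631414) = -2694841*(-632206) = 1703694649246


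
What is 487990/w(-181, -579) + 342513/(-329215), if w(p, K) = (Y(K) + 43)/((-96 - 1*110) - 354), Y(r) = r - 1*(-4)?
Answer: 3213066049253/6255085 ≈ 5.1367e+5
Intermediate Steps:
Y(r) = 4 + r (Y(r) = r + 4 = 4 + r)
w(p, K) = -47/560 - K/560 (w(p, K) = ((4 + K) + 43)/((-96 - 1*110) - 354) = (47 + K)/((-96 - 110) - 354) = (47 + K)/(-206 - 354) = (47 + K)/(-560) = (47 + K)*(-1/560) = -47/560 - K/560)
487990/w(-181, -579) + 342513/(-329215) = 487990/(-47/560 - 1/560*(-579)) + 342513/(-329215) = 487990/(-47/560 + 579/560) + 342513*(-1/329215) = 487990/(19/20) - 342513/329215 = 487990*(20/19) - 342513/329215 = 9759800/19 - 342513/329215 = 3213066049253/6255085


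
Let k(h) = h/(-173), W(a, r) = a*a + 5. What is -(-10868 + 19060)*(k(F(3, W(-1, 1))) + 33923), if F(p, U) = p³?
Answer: -48075997184/173 ≈ -2.7790e+8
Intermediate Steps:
W(a, r) = 5 + a² (W(a, r) = a² + 5 = 5 + a²)
k(h) = -h/173 (k(h) = h*(-1/173) = -h/173)
-(-10868 + 19060)*(k(F(3, W(-1, 1))) + 33923) = -(-10868 + 19060)*(-1/173*3³ + 33923) = -8192*(-1/173*27 + 33923) = -8192*(-27/173 + 33923) = -8192*5868652/173 = -1*48075997184/173 = -48075997184/173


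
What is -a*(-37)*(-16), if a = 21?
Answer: -12432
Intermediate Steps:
-a*(-37)*(-16) = -21*(-37)*(-16) = -(-777)*(-16) = -1*12432 = -12432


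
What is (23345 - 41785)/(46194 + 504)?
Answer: -9220/23349 ≈ -0.39488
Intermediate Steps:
(23345 - 41785)/(46194 + 504) = -18440/46698 = -18440*1/46698 = -9220/23349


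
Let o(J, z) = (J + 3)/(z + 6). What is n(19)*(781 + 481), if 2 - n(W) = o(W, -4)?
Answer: -11358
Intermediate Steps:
o(J, z) = (3 + J)/(6 + z)
n(W) = ½ - W/2 (n(W) = 2 - (3 + W)/(6 - 4) = 2 - (3 + W)/2 = 2 - (3/2 + W/2) = 2 + (-3/2 - W/2) = ½ - W/2)
n(19)*(781 + 481) = (½ - ½*19)*(781 + 481) = (½ - 19/2)*1262 = -9*1262 = -11358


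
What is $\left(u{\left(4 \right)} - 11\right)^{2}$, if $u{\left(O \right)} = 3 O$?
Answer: $1$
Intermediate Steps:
$\left(u{\left(4 \right)} - 11\right)^{2} = \left(3 \cdot 4 - 11\right)^{2} = \left(12 - 11\right)^{2} = 1^{2} = 1$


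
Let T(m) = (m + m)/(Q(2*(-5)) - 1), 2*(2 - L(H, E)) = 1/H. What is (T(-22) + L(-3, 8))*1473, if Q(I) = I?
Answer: 18167/2 ≈ 9083.5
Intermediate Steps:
L(H, E) = 2 - 1/(2*H)
T(m) = -2*m/11 (T(m) = (m + m)/(2*(-5) - 1) = (2*m)/(-10 - 1) = (2*m)/(-11) = (2*m)*(-1/11) = -2*m/11)
(T(-22) + L(-3, 8))*1473 = (-2/11*(-22) + (2 - ½/(-3)))*1473 = (4 + (2 - ½*(-⅓)))*1473 = (4 + (2 + ⅙))*1473 = (4 + 13/6)*1473 = (37/6)*1473 = 18167/2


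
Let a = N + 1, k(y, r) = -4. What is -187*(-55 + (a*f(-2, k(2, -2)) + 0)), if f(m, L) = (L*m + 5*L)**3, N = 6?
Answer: 2272237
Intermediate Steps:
f(m, L) = (5*L + L*m)**3
a = 7 (a = 6 + 1 = 7)
-187*(-55 + (a*f(-2, k(2, -2)) + 0)) = -187*(-55 + (7*((-4)**3*(5 - 2)**3) + 0)) = -187*(-55 + (7*(-64*3**3) + 0)) = -187*(-55 + (7*(-64*27) + 0)) = -187*(-55 + (7*(-1728) + 0)) = -187*(-55 + (-12096 + 0)) = -187*(-55 - 12096) = -187*(-12151) = 2272237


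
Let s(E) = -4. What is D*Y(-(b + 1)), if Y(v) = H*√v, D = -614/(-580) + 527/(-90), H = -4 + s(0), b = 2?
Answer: 10016*I*√3/261 ≈ 66.468*I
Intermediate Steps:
H = -8 (H = -4 - 4 = -8)
D = -1252/261 (D = -614*(-1/580) + 527*(-1/90) = 307/290 - 527/90 = -1252/261 ≈ -4.7969)
Y(v) = -8*√v
D*Y(-(b + 1)) = -(-10016)*√(-(2 + 1))/261 = -(-10016)*√(-1*3)/261 = -(-10016)*√(-3)/261 = -(-10016)*I*√3/261 = 10016*I*√3/261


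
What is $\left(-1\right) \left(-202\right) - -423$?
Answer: $625$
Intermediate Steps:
$\left(-1\right) \left(-202\right) - -423 = 202 + 423 = 625$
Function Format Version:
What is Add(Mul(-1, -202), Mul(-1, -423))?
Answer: 625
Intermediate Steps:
Add(Mul(-1, -202), Mul(-1, -423)) = Add(202, 423) = 625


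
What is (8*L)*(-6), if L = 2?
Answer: -96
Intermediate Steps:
(8*L)*(-6) = (8*2)*(-6) = 16*(-6) = -96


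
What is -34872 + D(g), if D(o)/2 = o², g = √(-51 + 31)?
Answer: -34912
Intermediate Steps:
g = 2*I*√5 (g = √(-20) = 2*I*√5 ≈ 4.4721*I)
D(o) = 2*o²
-34872 + D(g) = -34872 + 2*(2*I*√5)² = -34872 + 2*(-20) = -34872 - 40 = -34912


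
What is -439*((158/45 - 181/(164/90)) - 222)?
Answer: 514836811/3690 ≈ 1.3952e+5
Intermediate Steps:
-439*((158/45 - 181/(164/90)) - 222) = -439*((158*(1/45) - 181/(164*(1/90))) - 222) = -439*((158/45 - 181/82/45) - 222) = -439*((158/45 - 181*45/82) - 222) = -439*((158/45 - 8145/82) - 222) = -439*(-353569/3690 - 222) = -439*(-1172749/3690) = 514836811/3690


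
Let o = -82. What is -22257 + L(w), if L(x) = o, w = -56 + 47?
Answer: -22339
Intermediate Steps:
w = -9
L(x) = -82
-22257 + L(w) = -22257 - 82 = -22339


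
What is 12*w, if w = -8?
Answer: -96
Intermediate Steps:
12*w = 12*(-8) = -96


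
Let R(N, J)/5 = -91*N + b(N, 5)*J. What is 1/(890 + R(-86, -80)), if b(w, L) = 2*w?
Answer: 1/108820 ≈ 9.1895e-6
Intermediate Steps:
R(N, J) = -455*N + 10*J*N (R(N, J) = 5*(-91*N + (2*N)*J) = 5*(-91*N + 2*J*N) = -455*N + 10*J*N)
1/(890 + R(-86, -80)) = 1/(890 + 5*(-86)*(-91 + 2*(-80))) = 1/(890 + 5*(-86)*(-91 - 160)) = 1/(890 + 5*(-86)*(-251)) = 1/(890 + 107930) = 1/108820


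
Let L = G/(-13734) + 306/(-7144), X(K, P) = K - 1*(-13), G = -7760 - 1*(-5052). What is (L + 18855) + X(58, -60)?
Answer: 464238201461/24528924 ≈ 18926.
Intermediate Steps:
G = -2708 (G = -7760 + 5052 = -2708)
X(K, P) = 13 + K (X(K, P) = K + 13 = 13 + K)
L = 3785837/24528924 (L = -2708/(-13734) + 306/(-7144) = -2708*(-1/13734) + 306*(-1/7144) = 1354/6867 - 153/3572 = 3785837/24528924 ≈ 0.15434)
(L + 18855) + X(58, -60) = (3785837/24528924 + 18855) + (13 + 58) = 462496647857/24528924 + 71 = 464238201461/24528924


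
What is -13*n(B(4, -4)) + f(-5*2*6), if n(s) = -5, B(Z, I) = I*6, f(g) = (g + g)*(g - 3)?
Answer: 7625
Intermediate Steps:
f(g) = 2*g*(-3 + g) (f(g) = (2*g)*(-3 + g) = 2*g*(-3 + g))
B(Z, I) = 6*I
-13*n(B(4, -4)) + f(-5*2*6) = -13*(-5) + 2*(-5*2*6)*(-3 - 5*2*6) = 65 + 2*(-10*6)*(-3 - 10*6) = 65 + 2*(-60)*(-3 - 60) = 65 + 2*(-60)*(-63) = 65 + 7560 = 7625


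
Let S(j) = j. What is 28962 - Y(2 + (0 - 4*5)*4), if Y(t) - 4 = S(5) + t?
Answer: 29031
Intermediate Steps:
Y(t) = 9 + t (Y(t) = 4 + (5 + t) = 9 + t)
28962 - Y(2 + (0 - 4*5)*4) = 28962 - (9 + (2 + (0 - 4*5)*4)) = 28962 - (9 + (2 + (0 - 20)*4)) = 28962 - (9 + (2 - 20*4)) = 28962 - (9 + (2 - 80)) = 28962 - (9 - 78) = 28962 - 1*(-69) = 28962 + 69 = 29031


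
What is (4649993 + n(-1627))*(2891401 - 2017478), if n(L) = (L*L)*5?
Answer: 15630670417874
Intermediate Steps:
n(L) = 5*L² (n(L) = L²*5 = 5*L²)
(4649993 + n(-1627))*(2891401 - 2017478) = (4649993 + 5*(-1627)²)*(2891401 - 2017478) = (4649993 + 5*2647129)*873923 = (4649993 + 13235645)*873923 = 17885638*873923 = 15630670417874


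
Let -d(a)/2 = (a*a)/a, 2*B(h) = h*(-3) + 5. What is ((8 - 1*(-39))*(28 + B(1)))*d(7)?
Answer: -19082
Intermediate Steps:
B(h) = 5/2 - 3*h/2 (B(h) = (h*(-3) + 5)/2 = (-3*h + 5)/2 = (5 - 3*h)/2 = 5/2 - 3*h/2)
d(a) = -2*a (d(a) = -2*a*a/a = -2*a²/a = -2*a)
((8 - 1*(-39))*(28 + B(1)))*d(7) = ((8 - 1*(-39))*(28 + (5/2 - 3/2*1)))*(-2*7) = ((8 + 39)*(28 + (5/2 - 3/2)))*(-14) = (47*(28 + 1))*(-14) = (47*29)*(-14) = 1363*(-14) = -19082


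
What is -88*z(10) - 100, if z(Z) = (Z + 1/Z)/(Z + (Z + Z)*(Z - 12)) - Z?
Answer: 60722/75 ≈ 809.63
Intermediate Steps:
z(Z) = -Z + (Z + 1/Z)/(Z + 2*Z*(-12 + Z)) (z(Z) = (Z + 1/Z)/(Z + (2*Z)*(-12 + Z)) - Z = (Z + 1/Z)/(Z + 2*Z*(-12 + Z)) - Z = -Z + (Z + 1/Z)/(Z + 2*Z*(-12 + Z)))
-88*z(10) - 100 = -88*(1 + 10**2 - 2*10**4 + 23*10**3)/(10**2*(-23 + 2*10)) - 100 = -22*(1 + 100 - 2*10000 + 23*1000)/(25*(-23 + 20)) - 100 = -22*(1 + 100 - 20000 + 23000)/(25*(-3)) - 100 = -22*(-1)*3101/(25*3) - 100 = -88*(-3101/300) - 100 = 68222/75 - 100 = 60722/75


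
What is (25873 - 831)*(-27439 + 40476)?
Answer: 326472554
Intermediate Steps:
(25873 - 831)*(-27439 + 40476) = 25042*13037 = 326472554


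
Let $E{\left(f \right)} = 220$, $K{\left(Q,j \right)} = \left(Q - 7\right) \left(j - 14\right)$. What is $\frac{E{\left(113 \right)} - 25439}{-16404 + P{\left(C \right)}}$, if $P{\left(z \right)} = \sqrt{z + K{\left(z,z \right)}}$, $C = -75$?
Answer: $\frac{413692476}{269083993} + \frac{25219 \sqrt{7223}}{269083993} \approx 1.5454$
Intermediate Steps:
$K{\left(Q,j \right)} = \left(-14 + j\right) \left(-7 + Q\right)$ ($K{\left(Q,j \right)} = \left(-7 + Q\right) \left(-14 + j\right) = \left(-14 + j\right) \left(-7 + Q\right)$)
$P{\left(z \right)} = \sqrt{98 + z^{2} - 20 z}$ ($P{\left(z \right)} = \sqrt{z + \left(98 - 14 z - 7 z + z z\right)} = \sqrt{z + \left(98 - 14 z - 7 z + z^{2}\right)} = \sqrt{z + \left(98 + z^{2} - 21 z\right)} = \sqrt{98 + z^{2} - 20 z}$)
$\frac{E{\left(113 \right)} - 25439}{-16404 + P{\left(C \right)}} = \frac{220 - 25439}{-16404 + \sqrt{98 + \left(-75\right)^{2} - -1500}} = - \frac{25219}{-16404 + \sqrt{98 + 5625 + 1500}} = - \frac{25219}{-16404 + \sqrt{7223}}$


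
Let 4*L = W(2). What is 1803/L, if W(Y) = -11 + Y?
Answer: -2404/3 ≈ -801.33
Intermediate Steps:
L = -9/4 (L = (-11 + 2)/4 = (1/4)*(-9) = -9/4 ≈ -2.2500)
1803/L = 1803/(-9/4) = 1803*(-4/9) = -2404/3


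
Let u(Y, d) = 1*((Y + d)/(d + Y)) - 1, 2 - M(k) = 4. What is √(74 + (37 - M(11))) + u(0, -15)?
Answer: √113 ≈ 10.630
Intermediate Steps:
M(k) = -2 (M(k) = 2 - 1*4 = 2 - 4 = -2)
u(Y, d) = 0 (u(Y, d) = 1*((Y + d)/(Y + d)) - 1 = 1*1 - 1 = 1 - 1 = 0)
√(74 + (37 - M(11))) + u(0, -15) = √(74 + (37 - 1*(-2))) + 0 = √(74 + (37 + 2)) + 0 = √(74 + 39) + 0 = √113 + 0 = √113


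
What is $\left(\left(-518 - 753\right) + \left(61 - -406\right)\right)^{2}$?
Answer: $646416$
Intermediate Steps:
$\left(\left(-518 - 753\right) + \left(61 - -406\right)\right)^{2} = \left(-1271 + \left(61 + 406\right)\right)^{2} = \left(-1271 + 467\right)^{2} = \left(-804\right)^{2} = 646416$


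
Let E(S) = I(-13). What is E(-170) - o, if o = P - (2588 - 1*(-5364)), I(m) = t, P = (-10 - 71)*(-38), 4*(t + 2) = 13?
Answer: 19501/4 ≈ 4875.3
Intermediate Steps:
t = 5/4 (t = -2 + (1/4)*13 = -2 + 13/4 = 5/4 ≈ 1.2500)
P = 3078 (P = -81*(-38) = 3078)
I(m) = 5/4
E(S) = 5/4
o = -4874 (o = 3078 - (2588 - 1*(-5364)) = 3078 - (2588 + 5364) = 3078 - 1*7952 = 3078 - 7952 = -4874)
E(-170) - o = 5/4 - 1*(-4874) = 5/4 + 4874 = 19501/4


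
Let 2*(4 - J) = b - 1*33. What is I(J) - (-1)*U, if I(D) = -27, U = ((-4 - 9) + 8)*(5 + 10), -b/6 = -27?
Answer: -102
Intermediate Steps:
b = 162 (b = -6*(-27) = 162)
J = -121/2 (J = 4 - (162 - 1*33)/2 = 4 - (162 - 33)/2 = 4 - ½*129 = 4 - 129/2 = -121/2 ≈ -60.500)
U = -75 (U = (-13 + 8)*15 = -5*15 = -75)
I(J) - (-1)*U = -27 - (-1)*(-75) = -27 - 1*75 = -27 - 75 = -102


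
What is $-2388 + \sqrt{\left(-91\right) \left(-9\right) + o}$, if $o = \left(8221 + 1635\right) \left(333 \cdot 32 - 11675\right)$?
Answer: $-2388 + i \sqrt{10042445} \approx -2388.0 + 3169.0 i$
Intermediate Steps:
$o = -10043264$ ($o = 9856 \left(10656 - 11675\right) = 9856 \left(-1019\right) = -10043264$)
$-2388 + \sqrt{\left(-91\right) \left(-9\right) + o} = -2388 + \sqrt{\left(-91\right) \left(-9\right) - 10043264} = -2388 + \sqrt{819 - 10043264} = -2388 + \sqrt{-10042445} = -2388 + i \sqrt{10042445}$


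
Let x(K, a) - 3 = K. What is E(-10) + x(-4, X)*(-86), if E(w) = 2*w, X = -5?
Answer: 66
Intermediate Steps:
x(K, a) = 3 + K
E(-10) + x(-4, X)*(-86) = 2*(-10) + (3 - 4)*(-86) = -20 - 1*(-86) = -20 + 86 = 66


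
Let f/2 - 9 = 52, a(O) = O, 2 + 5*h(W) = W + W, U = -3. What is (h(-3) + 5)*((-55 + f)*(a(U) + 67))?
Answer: 72896/5 ≈ 14579.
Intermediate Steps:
h(W) = -2/5 + 2*W/5 (h(W) = -2/5 + (W + W)/5 = -2/5 + (2*W)/5 = -2/5 + 2*W/5)
f = 122 (f = 18 + 2*52 = 18 + 104 = 122)
(h(-3) + 5)*((-55 + f)*(a(U) + 67)) = ((-2/5 + (2/5)*(-3)) + 5)*((-55 + 122)*(-3 + 67)) = ((-2/5 - 6/5) + 5)*(67*64) = (-8/5 + 5)*4288 = (17/5)*4288 = 72896/5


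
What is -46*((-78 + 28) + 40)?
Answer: 460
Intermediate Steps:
-46*((-78 + 28) + 40) = -46*(-50 + 40) = -46*(-10) = 460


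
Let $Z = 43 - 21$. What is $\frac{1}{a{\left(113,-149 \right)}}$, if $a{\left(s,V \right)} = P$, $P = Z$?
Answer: $\frac{1}{22} \approx 0.045455$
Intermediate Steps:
$Z = 22$
$P = 22$
$a{\left(s,V \right)} = 22$
$\frac{1}{a{\left(113,-149 \right)}} = \frac{1}{22}$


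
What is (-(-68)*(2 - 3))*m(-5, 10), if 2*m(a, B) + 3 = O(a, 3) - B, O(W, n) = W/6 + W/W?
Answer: 1309/3 ≈ 436.33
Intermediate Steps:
O(W, n) = 1 + W/6 (O(W, n) = W*(⅙) + 1 = W/6 + 1 = 1 + W/6)
m(a, B) = -1 - B/2 + a/12 (m(a, B) = -3/2 + ((1 + a/6) - B)/2 = -3/2 + (1 - B + a/6)/2 = -3/2 + (½ - B/2 + a/12) = -1 - B/2 + a/12)
(-(-68)*(2 - 3))*m(-5, 10) = (-(-68)*(2 - 3))*(-1 - ½*10 + (1/12)*(-5)) = (-(-68)*(-1))*(-1 - 5 - 5/12) = -17*4*(-77/12) = -68*(-77/12) = 1309/3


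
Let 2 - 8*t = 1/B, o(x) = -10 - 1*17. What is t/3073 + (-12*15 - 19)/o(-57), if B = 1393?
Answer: 6814932083/924628824 ≈ 7.3705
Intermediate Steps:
o(x) = -27 (o(x) = -10 - 17 = -27)
t = 2785/11144 (t = ¼ - ⅛/1393 = ¼ - ⅛*1/1393 = ¼ - 1/11144 = 2785/11144 ≈ 0.24991)
t/3073 + (-12*15 - 19)/o(-57) = (2785/11144)/3073 + (-12*15 - 19)/(-27) = (2785/11144)*(1/3073) + (-180 - 19)*(-1/27) = 2785/34245512 - 199*(-1/27) = 2785/34245512 + 199/27 = 6814932083/924628824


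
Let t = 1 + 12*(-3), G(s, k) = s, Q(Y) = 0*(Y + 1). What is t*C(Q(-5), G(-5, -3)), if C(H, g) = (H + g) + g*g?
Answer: -700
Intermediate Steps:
Q(Y) = 0 (Q(Y) = 0*(1 + Y) = 0)
t = -35 (t = 1 - 36 = -35)
C(H, g) = H + g + g**2 (C(H, g) = (H + g) + g**2 = H + g + g**2)
t*C(Q(-5), G(-5, -3)) = -35*(0 - 5 + (-5)**2) = -35*(0 - 5 + 25) = -35*20 = -700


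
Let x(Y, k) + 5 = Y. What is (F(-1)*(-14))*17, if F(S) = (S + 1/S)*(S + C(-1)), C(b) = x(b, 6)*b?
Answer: 2380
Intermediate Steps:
x(Y, k) = -5 + Y
C(b) = b*(-5 + b) (C(b) = (-5 + b)*b = b*(-5 + b))
F(S) = (6 + S)*(S + 1/S) (F(S) = (S + 1/S)*(S - (-5 - 1)) = (S + 1/S)*(S - 1*(-6)) = (S + 1/S)*(S + 6) = (S + 1/S)*(6 + S) = (6 + S)*(S + 1/S))
(F(-1)*(-14))*17 = ((1 + (-1)² + 6*(-1) + 6/(-1))*(-14))*17 = ((1 + 1 - 6 + 6*(-1))*(-14))*17 = ((1 + 1 - 6 - 6)*(-14))*17 = -10*(-14)*17 = 140*17 = 2380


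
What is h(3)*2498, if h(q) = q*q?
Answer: 22482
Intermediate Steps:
h(q) = q²
h(3)*2498 = 3²*2498 = 9*2498 = 22482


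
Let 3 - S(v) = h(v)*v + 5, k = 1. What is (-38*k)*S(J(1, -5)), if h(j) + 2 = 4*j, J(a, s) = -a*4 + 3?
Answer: 304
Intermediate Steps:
J(a, s) = 3 - 4*a (J(a, s) = -4*a + 3 = 3 - 4*a)
h(j) = -2 + 4*j
S(v) = -2 - v*(-2 + 4*v) (S(v) = 3 - ((-2 + 4*v)*v + 5) = 3 - (v*(-2 + 4*v) + 5) = 3 - (5 + v*(-2 + 4*v)) = 3 + (-5 - v*(-2 + 4*v)) = -2 - v*(-2 + 4*v))
(-38*k)*S(J(1, -5)) = (-38*1)*(-2 - 4*(3 - 4*1)**2 + 2*(3 - 4*1)) = -38*(-2 - 4*(3 - 4)**2 + 2*(3 - 4)) = -38*(-2 - 4*(-1)**2 + 2*(-1)) = -38*(-2 - 4*1 - 2) = -38*(-2 - 4 - 2) = -38*(-8) = 304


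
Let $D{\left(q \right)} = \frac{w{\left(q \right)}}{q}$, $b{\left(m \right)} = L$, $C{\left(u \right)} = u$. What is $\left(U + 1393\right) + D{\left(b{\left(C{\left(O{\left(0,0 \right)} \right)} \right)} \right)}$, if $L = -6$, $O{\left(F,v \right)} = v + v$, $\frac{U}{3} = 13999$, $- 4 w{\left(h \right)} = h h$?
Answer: $\frac{86783}{2} \approx 43392.0$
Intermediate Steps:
$w{\left(h \right)} = - \frac{h^{2}}{4}$ ($w{\left(h \right)} = - \frac{h h}{4} = - \frac{h^{2}}{4}$)
$U = 41997$ ($U = 3 \cdot 13999 = 41997$)
$O{\left(F,v \right)} = 2 v$
$b{\left(m \right)} = -6$
$D{\left(q \right)} = - \frac{q}{4}$ ($D{\left(q \right)} = \frac{\left(- \frac{1}{4}\right) q^{2}}{q} = - \frac{q}{4}$)
$\left(U + 1393\right) + D{\left(b{\left(C{\left(O{\left(0,0 \right)} \right)} \right)} \right)} = \left(41997 + 1393\right) - - \frac{3}{2} = 43390 + \frac{3}{2} = \frac{86783}{2}$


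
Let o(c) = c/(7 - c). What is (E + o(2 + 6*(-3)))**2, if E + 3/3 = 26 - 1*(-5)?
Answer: 454276/529 ≈ 858.75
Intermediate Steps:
E = 30 (E = -1 + (26 - 1*(-5)) = -1 + (26 + 5) = -1 + 31 = 30)
(E + o(2 + 6*(-3)))**2 = (30 - (2 + 6*(-3))/(-7 + (2 + 6*(-3))))**2 = (30 - (2 - 18)/(-7 + (2 - 18)))**2 = (30 - 1*(-16)/(-7 - 16))**2 = (30 - 1*(-16)/(-23))**2 = (30 - 1*(-16)*(-1/23))**2 = (30 - 16/23)**2 = (674/23)**2 = 454276/529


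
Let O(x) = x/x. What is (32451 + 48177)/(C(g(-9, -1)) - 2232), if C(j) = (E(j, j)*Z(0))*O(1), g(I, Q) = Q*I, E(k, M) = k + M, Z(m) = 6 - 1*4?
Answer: -6719/183 ≈ -36.716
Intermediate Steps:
Z(m) = 2 (Z(m) = 6 - 4 = 2)
E(k, M) = M + k
g(I, Q) = I*Q
O(x) = 1
C(j) = 4*j (C(j) = ((j + j)*2)*1 = ((2*j)*2)*1 = (4*j)*1 = 4*j)
(32451 + 48177)/(C(g(-9, -1)) - 2232) = (32451 + 48177)/(4*(-9*(-1)) - 2232) = 80628/(4*9 - 2232) = 80628/(36 - 2232) = 80628/(-2196) = 80628*(-1/2196) = -6719/183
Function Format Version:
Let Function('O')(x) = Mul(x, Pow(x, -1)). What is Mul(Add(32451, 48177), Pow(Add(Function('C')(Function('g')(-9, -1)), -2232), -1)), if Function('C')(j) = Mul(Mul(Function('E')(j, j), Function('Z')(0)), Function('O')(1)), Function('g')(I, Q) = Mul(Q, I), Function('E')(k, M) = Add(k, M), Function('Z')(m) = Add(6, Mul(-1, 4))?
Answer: Rational(-6719, 183) ≈ -36.716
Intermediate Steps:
Function('Z')(m) = 2 (Function('Z')(m) = Add(6, -4) = 2)
Function('E')(k, M) = Add(M, k)
Function('g')(I, Q) = Mul(I, Q)
Function('O')(x) = 1
Function('C')(j) = Mul(4, j) (Function('C')(j) = Mul(Mul(Add(j, j), 2), 1) = Mul(Mul(Mul(2, j), 2), 1) = Mul(Mul(4, j), 1) = Mul(4, j))
Mul(Add(32451, 48177), Pow(Add(Function('C')(Function('g')(-9, -1)), -2232), -1)) = Mul(Add(32451, 48177), Pow(Add(Mul(4, Mul(-9, -1)), -2232), -1)) = Mul(80628, Pow(Add(Mul(4, 9), -2232), -1)) = Mul(80628, Pow(Add(36, -2232), -1)) = Mul(80628, Pow(-2196, -1)) = Mul(80628, Rational(-1, 2196)) = Rational(-6719, 183)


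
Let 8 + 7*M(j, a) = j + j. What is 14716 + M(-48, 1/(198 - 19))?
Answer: 102908/7 ≈ 14701.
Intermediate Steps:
M(j, a) = -8/7 + 2*j/7 (M(j, a) = -8/7 + (j + j)/7 = -8/7 + (2*j)/7 = -8/7 + 2*j/7)
14716 + M(-48, 1/(198 - 19)) = 14716 + (-8/7 + (2/7)*(-48)) = 14716 + (-8/7 - 96/7) = 14716 - 104/7 = 102908/7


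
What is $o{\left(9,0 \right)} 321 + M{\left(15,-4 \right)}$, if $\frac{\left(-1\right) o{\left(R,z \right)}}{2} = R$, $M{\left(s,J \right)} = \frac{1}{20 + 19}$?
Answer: $- \frac{225341}{39} \approx -5778.0$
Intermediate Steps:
$M{\left(s,J \right)} = \frac{1}{39}$
$o{\left(R,z \right)} = - 2 R$
$o{\left(9,0 \right)} 321 + M{\left(15,-4 \right)} = \left(-2\right) 9 \cdot 321 + \frac{1}{39} = \left(-18\right) 321 + \frac{1}{39} = -5778 + \frac{1}{39} = - \frac{225341}{39}$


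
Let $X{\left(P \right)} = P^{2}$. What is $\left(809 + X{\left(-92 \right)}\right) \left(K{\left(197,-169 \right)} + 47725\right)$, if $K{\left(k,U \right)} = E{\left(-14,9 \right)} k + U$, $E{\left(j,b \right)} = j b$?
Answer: $210812382$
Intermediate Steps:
$E{\left(j,b \right)} = b j$
$K{\left(k,U \right)} = U - 126 k$ ($K{\left(k,U \right)} = 9 \left(-14\right) k + U = - 126 k + U = U - 126 k$)
$\left(809 + X{\left(-92 \right)}\right) \left(K{\left(197,-169 \right)} + 47725\right) = \left(809 + \left(-92\right)^{2}\right) \left(\left(-169 - 24822\right) + 47725\right) = \left(809 + 8464\right) \left(\left(-169 - 24822\right) + 47725\right) = 9273 \left(-24991 + 47725\right) = 9273 \cdot 22734 = 210812382$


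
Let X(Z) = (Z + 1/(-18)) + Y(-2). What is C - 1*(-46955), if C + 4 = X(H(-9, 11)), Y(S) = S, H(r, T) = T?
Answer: 845279/18 ≈ 46960.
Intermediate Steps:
X(Z) = -37/18 + Z (X(Z) = (Z + 1/(-18)) - 2 = (Z - 1/18) - 2 = (-1/18 + Z) - 2 = -37/18 + Z)
C = 89/18 (C = -4 + (-37/18 + 11) = -4 + 161/18 = 89/18 ≈ 4.9444)
C - 1*(-46955) = 89/18 - 1*(-46955) = 89/18 + 46955 = 845279/18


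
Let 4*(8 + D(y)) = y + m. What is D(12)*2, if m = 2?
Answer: -9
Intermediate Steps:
D(y) = -15/2 + y/4 (D(y) = -8 + (y + 2)/4 = -8 + (2 + y)/4 = -8 + (½ + y/4) = -15/2 + y/4)
D(12)*2 = (-15/2 + (¼)*12)*2 = (-15/2 + 3)*2 = -9/2*2 = -9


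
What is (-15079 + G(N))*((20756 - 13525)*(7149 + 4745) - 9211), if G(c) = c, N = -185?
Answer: -1312647568992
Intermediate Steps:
(-15079 + G(N))*((20756 - 13525)*(7149 + 4745) - 9211) = (-15079 - 185)*((20756 - 13525)*(7149 + 4745) - 9211) = -15264*(7231*11894 - 9211) = -15264*(86005514 - 9211) = -15264*85996303 = -1312647568992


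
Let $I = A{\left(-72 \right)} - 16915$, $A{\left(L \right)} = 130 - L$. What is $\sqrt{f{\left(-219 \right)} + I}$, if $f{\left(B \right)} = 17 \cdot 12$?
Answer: $i \sqrt{16509} \approx 128.49 i$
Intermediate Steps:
$f{\left(B \right)} = 204$
$I = -16713$ ($I = \left(130 - -72\right) - 16915 = \left(130 + 72\right) - 16915 = 202 - 16915 = -16713$)
$\sqrt{f{\left(-219 \right)} + I} = \sqrt{204 - 16713} = \sqrt{-16509} = i \sqrt{16509}$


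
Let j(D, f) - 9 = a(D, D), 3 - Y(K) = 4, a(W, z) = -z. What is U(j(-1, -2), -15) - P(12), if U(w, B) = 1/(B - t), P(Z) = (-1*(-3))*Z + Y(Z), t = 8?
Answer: -806/23 ≈ -35.043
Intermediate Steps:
Y(K) = -1 (Y(K) = 3 - 1*4 = 3 - 4 = -1)
P(Z) = -1 + 3*Z (P(Z) = (-1*(-3))*Z - 1 = 3*Z - 1 = -1 + 3*Z)
j(D, f) = 9 - D
U(w, B) = 1/(-8 + B) (U(w, B) = 1/(B - 1*8) = 1/(B - 8) = 1/(-8 + B))
U(j(-1, -2), -15) - P(12) = 1/(-8 - 15) - (-1 + 3*12) = 1/(-23) - (-1 + 36) = -1/23 - 1*35 = -1/23 - 35 = -806/23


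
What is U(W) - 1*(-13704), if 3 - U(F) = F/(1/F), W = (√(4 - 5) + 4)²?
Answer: 13546 - 240*I ≈ 13546.0 - 240.0*I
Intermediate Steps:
W = (4 + I)² (W = (√(-1) + 4)² = (I + 4)² = (4 + I)² ≈ 15.0 + 8.0*I)
U(F) = 3 - F² (U(F) = 3 - F/(1/F) = 3 - F*F = 3 - F²)
U(W) - 1*(-13704) = (3 - ((4 + I)²)²) - 1*(-13704) = (3 - (4 + I)⁴) + 13704 = 13707 - (4 + I)⁴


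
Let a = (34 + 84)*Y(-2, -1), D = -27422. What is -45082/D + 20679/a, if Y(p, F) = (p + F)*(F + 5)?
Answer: -83870571/6471592 ≈ -12.960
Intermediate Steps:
Y(p, F) = (5 + F)*(F + p) (Y(p, F) = (F + p)*(5 + F) = (5 + F)*(F + p))
a = -1416 (a = (34 + 84)*((-1)**2 + 5*(-1) + 5*(-2) - 1*(-2)) = 118*(1 - 5 - 10 + 2) = 118*(-12) = -1416)
-45082/D + 20679/a = -45082/(-27422) + 20679/(-1416) = -45082*(-1/27422) + 20679*(-1/1416) = 22541/13711 - 6893/472 = -83870571/6471592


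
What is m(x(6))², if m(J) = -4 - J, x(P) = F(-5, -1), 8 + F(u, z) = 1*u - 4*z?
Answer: 25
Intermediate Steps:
F(u, z) = -8 + u - 4*z (F(u, z) = -8 + (1*u - 4*z) = -8 + (u - 4*z) = -8 + u - 4*z)
x(P) = -9 (x(P) = -8 - 5 - 4*(-1) = -8 - 5 + 4 = -9)
m(x(6))² = (-4 - 1*(-9))² = (-4 + 9)² = 5² = 25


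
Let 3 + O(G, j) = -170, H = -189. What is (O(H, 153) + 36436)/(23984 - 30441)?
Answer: -36263/6457 ≈ -5.6161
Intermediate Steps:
O(G, j) = -173 (O(G, j) = -3 - 170 = -173)
(O(H, 153) + 36436)/(23984 - 30441) = (-173 + 36436)/(23984 - 30441) = 36263/(-6457) = 36263*(-1/6457) = -36263/6457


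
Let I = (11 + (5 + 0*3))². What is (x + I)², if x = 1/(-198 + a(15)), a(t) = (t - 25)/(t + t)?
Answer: 23200468489/354025 ≈ 65533.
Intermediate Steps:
a(t) = (-25 + t)/(2*t) (a(t) = (-25 + t)/((2*t)) = (-25 + t)*(1/(2*t)) = (-25 + t)/(2*t))
I = 256 (I = (11 + (5 + 0))² = (11 + 5)² = 16² = 256)
x = -3/595 (x = 1/(-198 + (½)*(-25 + 15)/15) = 1/(-198 + (½)*(1/15)*(-10)) = 1/(-198 - ⅓) = 1/(-595/3) = -3/595 ≈ -0.0050420)
(x + I)² = (-3/595 + 256)² = (152317/595)² = 23200468489/354025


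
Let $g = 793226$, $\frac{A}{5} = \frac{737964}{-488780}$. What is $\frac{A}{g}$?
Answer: $- \frac{184491}{19385650214} \approx -9.5169 \cdot 10^{-6}$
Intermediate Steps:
$A = - \frac{184491}{24439}$ ($A = 5 \frac{737964}{-488780} = 5 \cdot 737964 \left(- \frac{1}{488780}\right) = 5 \left(- \frac{184491}{122195}\right) = - \frac{184491}{24439} \approx -7.549$)
$\frac{A}{g} = - \frac{184491}{24439 \cdot 793226} = \left(- \frac{184491}{24439}\right) \frac{1}{793226} = - \frac{184491}{19385650214}$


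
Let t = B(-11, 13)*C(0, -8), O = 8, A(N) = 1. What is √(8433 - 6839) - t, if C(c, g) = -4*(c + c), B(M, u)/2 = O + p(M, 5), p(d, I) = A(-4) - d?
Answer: √1594 ≈ 39.925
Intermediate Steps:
p(d, I) = 1 - d
B(M, u) = 18 - 2*M (B(M, u) = 2*(8 + (1 - M)) = 2*(9 - M) = 18 - 2*M)
C(c, g) = -8*c
t = 0 (t = (18 - 2*(-11))*(-8*0) = (18 + 22)*0 = 40*0 = 0)
√(8433 - 6839) - t = √(8433 - 6839) - 1*0 = √1594 + 0 = √1594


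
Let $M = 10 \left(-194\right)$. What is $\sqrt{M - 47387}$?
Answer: $i \sqrt{49327} \approx 222.1 i$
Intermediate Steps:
$M = -1940$
$\sqrt{M - 47387} = \sqrt{-1940 - 47387} = \sqrt{-49327} = i \sqrt{49327}$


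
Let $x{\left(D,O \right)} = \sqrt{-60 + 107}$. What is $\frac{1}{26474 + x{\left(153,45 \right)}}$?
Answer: $\frac{26474}{700872629} - \frac{\sqrt{47}}{700872629} \approx 3.7763 \cdot 10^{-5}$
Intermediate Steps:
$x{\left(D,O \right)} = \sqrt{47}$
$\frac{1}{26474 + x{\left(153,45 \right)}} = \frac{1}{26474 + \sqrt{47}}$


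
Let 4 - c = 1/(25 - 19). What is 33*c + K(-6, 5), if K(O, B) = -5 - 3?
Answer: 237/2 ≈ 118.50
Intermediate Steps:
K(O, B) = -8
c = 23/6 (c = 4 - 1/(25 - 19) = 4 - 1/6 = 23/6 ≈ 3.8333)
33*c + K(-6, 5) = 33*(23/6) - 8 = 253/2 - 8 = 237/2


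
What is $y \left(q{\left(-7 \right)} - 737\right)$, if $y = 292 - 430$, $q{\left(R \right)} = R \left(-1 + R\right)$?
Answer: $93978$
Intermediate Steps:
$y = -138$ ($y = 292 - 430 = -138$)
$y \left(q{\left(-7 \right)} - 737\right) = - 138 \left(- 7 \left(-1 - 7\right) - 737\right) = - 138 \left(\left(-7\right) \left(-8\right) - 737\right) = - 138 \left(56 - 737\right) = \left(-138\right) \left(-681\right) = 93978$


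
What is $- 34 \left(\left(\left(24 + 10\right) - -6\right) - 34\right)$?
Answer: $-204$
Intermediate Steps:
$- 34 \left(\left(\left(24 + 10\right) - -6\right) - 34\right) = - 34 \left(\left(34 + 6\right) - 34\right) = - 34 \left(40 - 34\right) = \left(-34\right) 6 = -204$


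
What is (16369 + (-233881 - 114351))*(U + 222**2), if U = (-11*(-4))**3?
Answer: -44624953884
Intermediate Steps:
U = 85184 (U = 44**3 = 85184)
(16369 + (-233881 - 114351))*(U + 222**2) = (16369 + (-233881 - 114351))*(85184 + 222**2) = (16369 - 348232)*(85184 + 49284) = -331863*134468 = -44624953884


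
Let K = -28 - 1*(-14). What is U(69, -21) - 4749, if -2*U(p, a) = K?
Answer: -4742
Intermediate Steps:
K = -14 (K = -28 + 14 = -14)
U(p, a) = 7 (U(p, a) = -½*(-14) = 7)
U(69, -21) - 4749 = 7 - 4749 = -4742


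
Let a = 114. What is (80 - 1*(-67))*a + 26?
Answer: 16784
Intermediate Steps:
(80 - 1*(-67))*a + 26 = (80 - 1*(-67))*114 + 26 = (80 + 67)*114 + 26 = 147*114 + 26 = 16758 + 26 = 16784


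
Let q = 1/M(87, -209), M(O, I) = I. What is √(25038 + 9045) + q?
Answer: -1/209 + 3*√3787 ≈ 184.61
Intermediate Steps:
q = -1/209 (q = 1/(-209) = -1/209 ≈ -0.0047847)
√(25038 + 9045) + q = √(25038 + 9045) - 1/209 = √34083 - 1/209 = 3*√3787 - 1/209 = -1/209 + 3*√3787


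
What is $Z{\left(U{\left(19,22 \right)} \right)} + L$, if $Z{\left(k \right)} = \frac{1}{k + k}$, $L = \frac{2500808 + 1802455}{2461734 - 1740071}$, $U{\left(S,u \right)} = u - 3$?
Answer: $\frac{164245657}{27423194} \approx 5.9893$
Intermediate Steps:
$U{\left(S,u \right)} = -3 + u$
$L = \frac{4303263}{721663} \approx 5.963$
$Z{\left(k \right)} = \frac{1}{2 k}$
$Z{\left(U{\left(19,22 \right)} \right)} + L = \frac{1}{2 \left(-3 + 22\right)} + \frac{4303263}{721663} = \frac{1}{2 \cdot 19} + \frac{4303263}{721663} = \frac{1}{2} \cdot \frac{1}{19} + \frac{4303263}{721663} = \frac{1}{38} + \frac{4303263}{721663} = \frac{164245657}{27423194}$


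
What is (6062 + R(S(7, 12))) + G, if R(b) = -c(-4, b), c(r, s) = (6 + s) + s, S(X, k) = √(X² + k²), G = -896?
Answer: 5160 - 2*√193 ≈ 5132.2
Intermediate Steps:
c(r, s) = 6 + 2*s
R(b) = -6 - 2*b (R(b) = -(6 + 2*b) = -6 - 2*b)
(6062 + R(S(7, 12))) + G = (6062 + (-6 - 2*√(7² + 12²))) - 896 = (6062 + (-6 - 2*√(49 + 144))) - 896 = (6062 + (-6 - 2*√193)) - 896 = (6056 - 2*√193) - 896 = 5160 - 2*√193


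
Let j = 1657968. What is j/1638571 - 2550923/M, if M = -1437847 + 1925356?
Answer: -306508557211/72619828149 ≈ -4.2207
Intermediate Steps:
M = 487509
j/1638571 - 2550923/M = 1657968/1638571 - 2550923/487509 = -306508557211/72619828149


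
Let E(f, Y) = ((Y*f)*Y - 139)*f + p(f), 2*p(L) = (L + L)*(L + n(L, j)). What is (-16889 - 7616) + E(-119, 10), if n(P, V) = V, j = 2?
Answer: 1422059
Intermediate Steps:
p(L) = L*(2 + L) (p(L) = ((L + L)*(L + 2))/2 = ((2*L)*(2 + L))/2 = (2*L*(2 + L))/2 = L*(2 + L))
E(f, Y) = f*(-139 + f*Y²) + f*(2 + f) (E(f, Y) = ((Y*f)*Y - 139)*f + f*(2 + f) = (f*Y² - 139)*f + f*(2 + f) = (-139 + f*Y²)*f + f*(2 + f) = f*(-139 + f*Y²) + f*(2 + f))
(-16889 - 7616) + E(-119, 10) = (-16889 - 7616) - 119*(-137 - 119 - 119*10²) = -24505 - 119*(-137 - 119 - 119*100) = -24505 - 119*(-137 - 119 - 11900) = -24505 - 119*(-12156) = -24505 + 1446564 = 1422059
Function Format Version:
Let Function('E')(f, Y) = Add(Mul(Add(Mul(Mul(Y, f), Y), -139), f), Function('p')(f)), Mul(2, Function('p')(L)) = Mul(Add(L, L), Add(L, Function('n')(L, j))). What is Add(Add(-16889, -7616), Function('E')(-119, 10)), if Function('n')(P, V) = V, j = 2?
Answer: 1422059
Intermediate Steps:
Function('p')(L) = Mul(L, Add(2, L)) (Function('p')(L) = Mul(Rational(1, 2), Mul(Add(L, L), Add(L, 2))) = Mul(Rational(1, 2), Mul(Mul(2, L), Add(2, L))) = Mul(Rational(1, 2), Mul(2, L, Add(2, L))) = Mul(L, Add(2, L)))
Function('E')(f, Y) = Add(Mul(f, Add(-139, Mul(f, Pow(Y, 2)))), Mul(f, Add(2, f))) (Function('E')(f, Y) = Add(Mul(Add(Mul(Mul(Y, f), Y), -139), f), Mul(f, Add(2, f))) = Add(Mul(Add(Mul(f, Pow(Y, 2)), -139), f), Mul(f, Add(2, f))) = Add(Mul(Add(-139, Mul(f, Pow(Y, 2))), f), Mul(f, Add(2, f))) = Add(Mul(f, Add(-139, Mul(f, Pow(Y, 2)))), Mul(f, Add(2, f))))
Add(Add(-16889, -7616), Function('E')(-119, 10)) = Add(Add(-16889, -7616), Mul(-119, Add(-137, -119, Mul(-119, Pow(10, 2))))) = Add(-24505, Mul(-119, Add(-137, -119, Mul(-119, 100)))) = Add(-24505, Mul(-119, Add(-137, -119, -11900))) = Add(-24505, Mul(-119, -12156)) = Add(-24505, 1446564) = 1422059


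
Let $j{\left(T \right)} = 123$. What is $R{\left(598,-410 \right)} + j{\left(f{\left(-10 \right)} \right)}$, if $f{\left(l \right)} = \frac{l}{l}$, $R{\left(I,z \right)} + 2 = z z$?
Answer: $168221$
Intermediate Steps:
$R{\left(I,z \right)} = -2 + z^{2}$ ($R{\left(I,z \right)} = -2 + z z = -2 + z^{2}$)
$f{\left(l \right)} = 1$
$R{\left(598,-410 \right)} + j{\left(f{\left(-10 \right)} \right)} = \left(-2 + \left(-410\right)^{2}\right) + 123 = \left(-2 + 168100\right) + 123 = 168098 + 123 = 168221$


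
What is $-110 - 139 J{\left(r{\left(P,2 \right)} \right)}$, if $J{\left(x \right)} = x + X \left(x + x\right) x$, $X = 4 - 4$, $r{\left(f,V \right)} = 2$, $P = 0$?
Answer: $-388$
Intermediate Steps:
$X = 0$ ($X = 4 - 4 = 0$)
$J{\left(x \right)} = x$ ($J{\left(x \right)} = x + 0 \left(x + x\right) x = x + 0 \cdot 2 x x = x + 0 \cdot 2 x^{2} = x + 0 = x$)
$-110 - 139 J{\left(r{\left(P,2 \right)} \right)} = -110 - 278 = -388$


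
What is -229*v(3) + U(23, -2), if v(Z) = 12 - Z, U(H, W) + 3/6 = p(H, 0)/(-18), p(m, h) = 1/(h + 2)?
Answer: -74215/36 ≈ -2061.5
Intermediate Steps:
p(m, h) = 1/(2 + h)
U(H, W) = -19/36 (U(H, W) = -1/2 + 1/((2 + 0)*(-18)) = -1/2 - 1/18/2 = -1/2 + (1/2)*(-1/18) = -1/2 - 1/36 = -19/36)
-229*v(3) + U(23, -2) = -229*(12 - 1*3) - 19/36 = -229*(12 - 3) - 19/36 = -229*9 - 19/36 = -2061 - 19/36 = -74215/36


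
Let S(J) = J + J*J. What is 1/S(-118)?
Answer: 1/13806 ≈ 7.2432e-5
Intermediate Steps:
S(J) = J + J**2
1/S(-118) = 1/(-118*(1 - 118)) = 1/(-118*(-117)) = 1/13806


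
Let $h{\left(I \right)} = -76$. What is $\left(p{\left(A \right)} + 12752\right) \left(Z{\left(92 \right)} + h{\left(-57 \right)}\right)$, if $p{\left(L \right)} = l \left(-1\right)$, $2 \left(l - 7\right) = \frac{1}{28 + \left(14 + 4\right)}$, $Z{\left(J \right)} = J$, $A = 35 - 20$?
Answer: $\frac{4690156}{23} \approx 2.0392 \cdot 10^{5}$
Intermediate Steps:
$A = 15$ ($A = 35 - 20 = 15$)
$l = \frac{645}{92}$ ($l = 7 + \frac{1}{2 \left(28 + \left(14 + 4\right)\right)} = 7 + \frac{1}{2 \left(28 + 18\right)} = 7 + \frac{1}{2 \cdot 46} = 7 + \frac{1}{2} \cdot \frac{1}{46} = 7 + \frac{1}{92} = \frac{645}{92} \approx 7.0109$)
$p{\left(L \right)} = - \frac{645}{92}$ ($p{\left(L \right)} = \frac{645}{92} \left(-1\right) = - \frac{645}{92}$)
$\left(p{\left(A \right)} + 12752\right) \left(Z{\left(92 \right)} + h{\left(-57 \right)}\right) = \left(- \frac{645}{92} + 12752\right) \left(92 - 76\right) = \frac{1172539}{92} \cdot 16 = \frac{4690156}{23}$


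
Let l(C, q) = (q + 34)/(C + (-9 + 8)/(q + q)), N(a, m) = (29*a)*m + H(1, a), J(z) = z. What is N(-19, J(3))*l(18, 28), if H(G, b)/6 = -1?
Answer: -5760048/1007 ≈ -5720.0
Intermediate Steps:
H(G, b) = -6 (H(G, b) = 6*(-1) = -6)
N(a, m) = -6 + 29*a*m (N(a, m) = (29*a)*m - 6 = 29*a*m - 6 = -6 + 29*a*m)
l(C, q) = (34 + q)/(C - 1/(2*q))
N(-19, J(3))*l(18, 28) = (-6 + 29*(-19)*3)*(2*28*(34 + 28)/(-1 + 2*18*28)) = (-6 - 1653)*(2*28*62/(-1 + 1008)) = -3318*28*62/1007 = -1659*3472/1007 = -5760048/1007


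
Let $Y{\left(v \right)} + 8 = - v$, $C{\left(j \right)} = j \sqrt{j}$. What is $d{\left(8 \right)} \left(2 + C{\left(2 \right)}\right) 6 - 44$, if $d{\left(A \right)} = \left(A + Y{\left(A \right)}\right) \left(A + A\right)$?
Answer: $-1580 - 1536 \sqrt{2} \approx -3752.2$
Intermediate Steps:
$C{\left(j \right)} = j^{\frac{3}{2}}$
$Y{\left(v \right)} = -8 - v$
$d{\left(A \right)} = - 16 A$ ($d{\left(A \right)} = \left(A - \left(8 + A\right)\right) \left(A + A\right) = - 8 \cdot 2 A = - 16 A$)
$d{\left(8 \right)} \left(2 + C{\left(2 \right)}\right) 6 - 44 = \left(-16\right) 8 \left(2 + 2^{\frac{3}{2}}\right) 6 - 44 = - 128 \left(2 + 2 \sqrt{2}\right) 6 - 44 = - 128 \left(12 + 12 \sqrt{2}\right) - 44 = \left(-1536 - 1536 \sqrt{2}\right) - 44 = -1580 - 1536 \sqrt{2}$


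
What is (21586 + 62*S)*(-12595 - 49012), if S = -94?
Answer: -970803106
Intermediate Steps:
(21586 + 62*S)*(-12595 - 49012) = (21586 + 62*(-94))*(-12595 - 49012) = (21586 - 5828)*(-61607) = 15758*(-61607) = -970803106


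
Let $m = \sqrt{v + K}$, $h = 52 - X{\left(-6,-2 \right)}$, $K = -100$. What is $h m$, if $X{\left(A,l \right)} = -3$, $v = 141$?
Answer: $55 \sqrt{41} \approx 352.17$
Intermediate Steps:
$h = 55$ ($h = 52 - -3 = 52 + 3 = 55$)
$m = \sqrt{41}$ ($m = \sqrt{141 - 100} = \sqrt{41} \approx 6.4031$)
$h m = 55 \sqrt{41}$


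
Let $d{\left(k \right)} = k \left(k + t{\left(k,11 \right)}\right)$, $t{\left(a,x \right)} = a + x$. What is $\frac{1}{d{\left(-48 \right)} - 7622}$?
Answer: $- \frac{1}{3542} \approx -0.00028233$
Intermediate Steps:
$d{\left(k \right)} = k \left(11 + 2 k\right)$ ($d{\left(k \right)} = k \left(k + \left(k + 11\right)\right) = k \left(k + \left(11 + k\right)\right) = k \left(11 + 2 k\right)$)
$\frac{1}{d{\left(-48 \right)} - 7622} = \frac{1}{- 48 \left(11 + 2 \left(-48\right)\right) - 7622} = \frac{1}{- 48 \left(11 - 96\right) - 7622} = \frac{1}{\left(-48\right) \left(-85\right) - 7622} = \frac{1}{4080 - 7622} = \frac{1}{-3542} = - \frac{1}{3542}$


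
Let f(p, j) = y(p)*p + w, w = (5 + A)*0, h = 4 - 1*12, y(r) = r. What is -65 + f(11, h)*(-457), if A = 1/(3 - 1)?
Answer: -55362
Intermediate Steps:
A = ½ (A = 1/2 = ½ ≈ 0.50000)
h = -8 (h = 4 - 12 = -8)
w = 0 (w = (5 + ½)*0 = (11/2)*0 = 0)
f(p, j) = p² (f(p, j) = p*p + 0 = p² + 0 = p²)
-65 + f(11, h)*(-457) = -65 + 11²*(-457) = -65 + 121*(-457) = -65 - 55297 = -55362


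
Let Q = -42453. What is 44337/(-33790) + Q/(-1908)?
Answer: 1414981/67580 ≈ 20.938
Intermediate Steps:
44337/(-33790) + Q/(-1908) = 44337/(-33790) - 42453/(-1908) = 44337*(-1/33790) - 42453*(-1/1908) = -44337/33790 + 89/4 = 1414981/67580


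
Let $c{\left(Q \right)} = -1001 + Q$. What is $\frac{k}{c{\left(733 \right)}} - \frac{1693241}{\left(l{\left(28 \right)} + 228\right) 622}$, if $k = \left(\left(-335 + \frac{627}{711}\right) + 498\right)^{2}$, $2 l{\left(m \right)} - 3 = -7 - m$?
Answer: $- \frac{56102927049443}{496246824072} \approx -113.05$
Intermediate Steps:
$l{\left(m \right)} = -2 - \frac{m}{2}$ ($l{\left(m \right)} = \frac{3}{2} + \frac{-7 - m}{2} = \frac{3}{2} - \left(\frac{7}{2} + \frac{m}{2}\right) = -2 - \frac{m}{2}$)
$k = \frac{1508545600}{56169}$ ($k = \left(\left(-335 + 627 \cdot \frac{1}{711}\right) + 498\right)^{2} = \left(\left(-335 + \frac{209}{237}\right) + 498\right)^{2} = \left(- \frac{79186}{237} + 498\right)^{2} = \left(\frac{38840}{237}\right)^{2} = \frac{1508545600}{56169} \approx 26857.0$)
$\frac{k}{c{\left(733 \right)}} - \frac{1693241}{\left(l{\left(28 \right)} + 228\right) 622} = \frac{1508545600}{56169 \left(-1001 + 733\right)} - \frac{1693241}{\left(\left(-2 - 14\right) + 228\right) 622} = \frac{1508545600}{56169 \left(-268\right)} - \frac{1693241}{\left(\left(-2 - 14\right) + 228\right) 622} = \frac{1508545600}{56169} \left(- \frac{1}{268}\right) - \frac{1693241}{\left(-16 + 228\right) 622} = - \frac{377136400}{3763323} - \frac{1693241}{212 \cdot 622} = - \frac{377136400}{3763323} - \frac{1693241}{131864} = - \frac{56102927049443}{496246824072}$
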